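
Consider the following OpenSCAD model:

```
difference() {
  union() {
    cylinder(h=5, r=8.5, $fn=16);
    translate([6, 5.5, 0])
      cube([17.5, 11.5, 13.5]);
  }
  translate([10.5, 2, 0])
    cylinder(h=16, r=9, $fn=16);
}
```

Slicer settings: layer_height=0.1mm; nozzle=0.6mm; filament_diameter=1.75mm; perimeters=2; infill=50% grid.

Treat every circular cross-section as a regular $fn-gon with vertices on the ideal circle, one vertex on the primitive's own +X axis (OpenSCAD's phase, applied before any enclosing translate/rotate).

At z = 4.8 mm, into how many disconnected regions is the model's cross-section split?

At z = 4.8 mm: the r=8.5 cylinder contributes a regular 16-gon of circumradius 8.5; the cube at (6, 5.5) is present — its section is the full 17.5×11.5 rectangle; Merging all regions: the regions partially overlap (shared area 0.09 mm²), so overlapping operands fuse into one piece — 1 connected region; the r=9 cylinder at (10.5, 2) gives a regular 16-gon of circumradius 9 (constant along its height); After the difference (first − rest): starting from the result so far, the r=9 cylinder at (10.5, 2) partially overlaps it — only the 116.24 mm² overlap (of its 247.98 mm²) is removed, clipping the outline — 2 connected regions. The result has 2 disconnected regions.

2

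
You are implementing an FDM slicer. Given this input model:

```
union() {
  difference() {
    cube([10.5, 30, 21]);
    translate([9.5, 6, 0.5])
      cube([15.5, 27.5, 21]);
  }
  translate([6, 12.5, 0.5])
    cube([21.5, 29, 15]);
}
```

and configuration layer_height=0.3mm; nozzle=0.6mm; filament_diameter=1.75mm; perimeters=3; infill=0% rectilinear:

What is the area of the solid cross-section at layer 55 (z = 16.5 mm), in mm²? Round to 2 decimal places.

291.00 mm²

At z = 16.5 mm: the cube (footprint 10.5×30) is included at this height (area 315.00 mm²); the cube at (9.5, 6) is present — its section is the full 15.5×27.5 rectangle (area 426.25 mm²); Taking the first minus the rest: starting from the 10.5×30 cube (315.00 mm²), the 15.5×27.5 cube at (9.5, 6) partially overlaps it — only the 24.00 mm² overlap (of its 426.25 mm²) is removed, clipping the outline — area = 291.00 mm²; the cube at (6, 12.5) does not reach this height (z outside [0.5, 15.5]); Taking the union: only the result so far is present, so the union is just that shape — area = 291.00 mm². Overall, the cross-section is a single solid region. Net area = 291.00 mm².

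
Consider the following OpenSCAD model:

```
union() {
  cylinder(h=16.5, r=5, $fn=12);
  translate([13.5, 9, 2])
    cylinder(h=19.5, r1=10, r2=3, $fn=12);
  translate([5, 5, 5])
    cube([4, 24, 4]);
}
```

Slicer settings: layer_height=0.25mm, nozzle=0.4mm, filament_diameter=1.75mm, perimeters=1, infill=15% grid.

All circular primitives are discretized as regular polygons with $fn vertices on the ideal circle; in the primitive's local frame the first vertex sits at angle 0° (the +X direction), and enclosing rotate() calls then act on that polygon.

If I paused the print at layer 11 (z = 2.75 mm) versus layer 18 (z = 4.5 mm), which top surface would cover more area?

layer 11 (z = 2.75 mm)

Layer 11 (z = 2.75): the r=5 cylinder contributes a regular 12-gon of circumradius 5 (area = (12/2)·5.000²·sin(360°/12) = 75.00 mm²); the cone at (13.5, 9) (r1=10→r2=3) has section circumradius 9.731 here — a regular 12-gon (area = (12/2)·9.731²·sin(360°/12) = 284.06 mm²); the cube at (5, 5) does not reach this height (z outside [5, 9]); Merging all regions: the 2 present regions are separate (no shared area or edge), so areas and boundary lengths simply add and each stays a separate island — area = 359.06 mm². So its area = 359.06 mm². Layer 18 (z = 4.5): the r=5 cylinder contributes a regular 12-gon of circumradius 5 (area = (12/2)·5.000²·sin(360°/12) = 75.00 mm²); the cone at (13.5, 9) (r1=10→r2=3) has section circumradius 9.103 here — a regular 12-gon (area = (12/2)·9.103²·sin(360°/12) = 248.57 mm²); the cube at (5, 5) is absent (z outside [5, 9]); Combining (union): the 2 present regions are separate (no shared area or edge), so areas and boundary lengths simply add and each stays a separate island — area = 323.57 mm². So its area = 323.57 mm². Layer 11 is larger (359.06 vs 323.57 mm²).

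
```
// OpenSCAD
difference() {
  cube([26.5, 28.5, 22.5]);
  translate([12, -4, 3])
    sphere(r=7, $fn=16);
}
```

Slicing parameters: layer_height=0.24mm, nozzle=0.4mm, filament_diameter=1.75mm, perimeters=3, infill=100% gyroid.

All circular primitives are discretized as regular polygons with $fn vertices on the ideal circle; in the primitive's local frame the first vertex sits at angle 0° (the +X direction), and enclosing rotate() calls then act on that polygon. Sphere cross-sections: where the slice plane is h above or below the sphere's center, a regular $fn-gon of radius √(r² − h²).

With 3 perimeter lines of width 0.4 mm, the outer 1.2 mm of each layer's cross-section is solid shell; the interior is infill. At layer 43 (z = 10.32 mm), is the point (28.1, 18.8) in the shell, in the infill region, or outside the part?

outside

At z = 10.32 mm: the cube (footprint 26.5×28.5) is included at this height; the sphere at (12, -4) does not reach this height (|z−center|=7.320 > r=7); Subtracting the remaining from the first: none of the subtracted shapes is present at this height, so the 26.5×28.5 cube is unchanged — 1 connected region. Overall, the cross-section is a single solid region. The nearest boundary edge runs (26.50, 0.00)→(26.50, 28.50); distance from the point to it = 1.60 mm. The point is not inside any of the regions above, so it lies outside the cross-section (1.60 mm from the nearest boundary).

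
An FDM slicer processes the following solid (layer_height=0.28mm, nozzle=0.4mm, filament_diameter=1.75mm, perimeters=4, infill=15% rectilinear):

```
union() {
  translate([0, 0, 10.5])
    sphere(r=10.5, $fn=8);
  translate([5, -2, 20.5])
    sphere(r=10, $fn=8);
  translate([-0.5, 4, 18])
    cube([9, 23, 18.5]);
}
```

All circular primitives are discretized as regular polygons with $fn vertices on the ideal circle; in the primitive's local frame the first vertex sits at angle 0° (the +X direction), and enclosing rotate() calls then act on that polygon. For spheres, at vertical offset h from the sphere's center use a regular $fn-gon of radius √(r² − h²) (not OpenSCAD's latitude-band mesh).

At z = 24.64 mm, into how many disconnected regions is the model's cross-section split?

At z = 24.64 mm: the sphere is absent (|z−center|=14.140 > r=10.5); the r=10 sphere at (5, -2) slices to a regular 8-gon of circumradius 9.103 (√(r²−h²) with h=4.14 from center); the 9×23 cube at (-0.5, 4) contributes its full rectangle; Taking the union: the regions partially overlap (shared area 19.12 mm²), so overlapping operands fuse into one piece — 1 connected region. The result has 1 disconnected region.

1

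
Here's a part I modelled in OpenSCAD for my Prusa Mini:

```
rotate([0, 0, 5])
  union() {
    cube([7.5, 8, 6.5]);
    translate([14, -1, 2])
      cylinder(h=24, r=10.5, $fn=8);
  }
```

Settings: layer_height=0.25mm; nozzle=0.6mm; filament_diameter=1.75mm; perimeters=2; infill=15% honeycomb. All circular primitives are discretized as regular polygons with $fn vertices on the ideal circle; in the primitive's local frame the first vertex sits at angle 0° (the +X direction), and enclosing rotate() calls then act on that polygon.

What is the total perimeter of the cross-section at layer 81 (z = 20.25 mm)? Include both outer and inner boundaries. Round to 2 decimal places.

64.29 mm

At z = 20.25 mm: the cube is absent (z outside [0, 6.5]); the r=10.5 cylinder at (14, -1) gives a regular 8-gon of circumradius 10.5 (constant along its height) (perimeter = 2·8·10.500·sin(180°/8) = 64.29 mm); Taking the union: only the r=10.5 cylinder at (14, -1) is present, so the union is just that shape — boundary = 64.29 mm; (rotated 5° about Z; rotation is an isometry so areas/perimeters/island counts are preserved). Overall, the cross-section is a single solid region. Total boundary length (outer) = 64.29 mm.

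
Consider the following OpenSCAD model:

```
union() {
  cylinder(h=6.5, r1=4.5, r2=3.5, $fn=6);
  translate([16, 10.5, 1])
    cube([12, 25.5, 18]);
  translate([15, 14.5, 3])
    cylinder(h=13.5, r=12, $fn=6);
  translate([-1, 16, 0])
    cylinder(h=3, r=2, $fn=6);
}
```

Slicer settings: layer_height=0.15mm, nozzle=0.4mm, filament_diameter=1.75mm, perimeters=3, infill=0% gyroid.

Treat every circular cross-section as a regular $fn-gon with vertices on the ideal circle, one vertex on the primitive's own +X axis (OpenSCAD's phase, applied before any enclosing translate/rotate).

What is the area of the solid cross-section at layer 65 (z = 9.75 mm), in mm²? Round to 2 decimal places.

At z = 9.75 mm: the cone is absent (z outside [0, 6.5]); the cube at (16, 10.5) is present — its section is the full 12×25.5 rectangle (area 306.00 mm²); the r=12 cylinder at (15, 14.5) gives a regular 6-gon of circumradius 12 (constant along its height) (area = (6/2)·12.000²·sin(360°/6) = 374.12 mm²); the cylinder at (-1, 16) is not intersected at this z (z outside [0, 3]); Taking the union: the regions partially overlap — summed areas 680.12 mm² minus the doubly-counted overlap 122.52 mm² gives 557.60 mm² — area = 557.60 mm². Overall, the cross-section is a single solid region. Net area = 557.60 mm².

557.60 mm²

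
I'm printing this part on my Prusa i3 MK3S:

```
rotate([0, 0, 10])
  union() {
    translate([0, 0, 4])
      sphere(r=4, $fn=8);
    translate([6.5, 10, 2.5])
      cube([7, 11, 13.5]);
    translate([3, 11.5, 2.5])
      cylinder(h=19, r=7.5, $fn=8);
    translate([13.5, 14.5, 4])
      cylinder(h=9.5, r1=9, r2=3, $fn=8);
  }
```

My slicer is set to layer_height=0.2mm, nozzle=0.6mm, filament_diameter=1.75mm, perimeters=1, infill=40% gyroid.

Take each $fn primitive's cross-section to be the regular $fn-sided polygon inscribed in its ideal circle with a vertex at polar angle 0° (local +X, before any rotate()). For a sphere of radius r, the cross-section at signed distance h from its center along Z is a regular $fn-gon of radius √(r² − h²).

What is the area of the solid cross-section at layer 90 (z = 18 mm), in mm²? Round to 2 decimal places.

159.10 mm²

At z = 18 mm: the sphere is absent (|z−center|=14.000 > r=4); the cube at (6.5, 10) is not intersected at this z (z outside [2.5, 16]); the r=7.5 cylinder at (3, 11.5) gives a regular 8-gon of circumradius 7.5 (constant along its height) (area = (8/2)·7.500²·sin(360°/8) = 159.10 mm²); the cone at (13.5, 14.5) is not intersected at this z (z outside [4, 13.5]); Taking the union: only the r=7.5 cylinder at (3, 11.5) is present, so the union is just that shape — area = 159.10 mm²; (rotated 10° about Z; rotation is an isometry so areas/perimeters/island counts are preserved). Overall, the cross-section is a single solid region. Net area = 159.10 mm².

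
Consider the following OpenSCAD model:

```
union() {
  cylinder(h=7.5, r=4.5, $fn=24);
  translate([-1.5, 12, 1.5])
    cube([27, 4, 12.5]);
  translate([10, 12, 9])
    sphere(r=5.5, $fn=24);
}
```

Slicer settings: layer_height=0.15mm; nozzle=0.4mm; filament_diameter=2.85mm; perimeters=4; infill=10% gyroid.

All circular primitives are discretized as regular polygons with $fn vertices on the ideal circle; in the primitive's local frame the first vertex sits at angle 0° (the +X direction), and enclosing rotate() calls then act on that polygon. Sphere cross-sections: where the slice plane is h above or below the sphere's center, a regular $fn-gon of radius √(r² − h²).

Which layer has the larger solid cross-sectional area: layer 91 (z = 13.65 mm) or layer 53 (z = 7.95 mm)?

layer 53 (z = 7.95 mm)

Layer 91 (z = 13.65): the cylinder is absent (z outside [0, 7.5]); the 27×4 cube at (-1.5, 12) contributes its full rectangle (area 108.00 mm²); the r=5.5 sphere at (10, 12) slices to a regular 24-gon of circumradius 2.937 (√(r²−h²) with h=4.65 from center) (area = (24/2)·2.937²·sin(360°/24) = 26.80 mm²); Taking the union: the regions partially overlap — summed areas 134.80 mm² minus the doubly-counted overlap 13.40 mm² gives 121.40 mm² — area = 121.40 mm². So its area = 121.40 mm². Layer 53 (z = 7.95): the cylinder does not reach this height (z outside [0, 7.5]); the 27×4 cube at (-1.5, 12) contributes its full rectangle (area 108.00 mm²); the r=5.5 sphere at (10, 12) slices to a regular 24-gon of circumradius 5.399 (√(r²−h²) with h=1.05 from center) (area = (24/2)·5.399²·sin(360°/24) = 90.53 mm²); Taking the union: the regions partially overlap — summed areas 198.53 mm² minus the doubly-counted overlap 38.56 mm² gives 159.97 mm² — area = 159.97 mm². So its area = 159.97 mm². Layer 53 is larger (159.97 vs 121.40 mm²).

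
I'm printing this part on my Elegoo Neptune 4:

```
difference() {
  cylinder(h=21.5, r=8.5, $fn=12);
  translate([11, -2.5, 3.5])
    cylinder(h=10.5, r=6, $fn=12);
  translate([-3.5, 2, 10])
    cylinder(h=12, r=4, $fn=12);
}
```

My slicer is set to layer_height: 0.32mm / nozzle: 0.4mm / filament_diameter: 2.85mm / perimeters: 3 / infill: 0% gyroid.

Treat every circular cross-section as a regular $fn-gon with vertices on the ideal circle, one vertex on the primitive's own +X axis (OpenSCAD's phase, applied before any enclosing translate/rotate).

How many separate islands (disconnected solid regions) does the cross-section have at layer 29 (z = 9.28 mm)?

1

At z = 9.28 mm: the r=8.5 cylinder contributes a regular 12-gon of circumradius 8.5; the r=6 cylinder at (11, -2.5) contributes a regular 12-gon of circumradius 6; the cylinder at (-3.5, 2) is absent (z outside [10, 22]); Subtracting the remaining from the first: starting from the r=8.5 cylinder, the r=6 cylinder at (11, -2.5) partially overlaps it — only the 16.54 mm² overlap (of its 108.00 mm²) is removed, clipping the outline — 1 connected region. Overall, the cross-section is a single solid region. Island count = 1.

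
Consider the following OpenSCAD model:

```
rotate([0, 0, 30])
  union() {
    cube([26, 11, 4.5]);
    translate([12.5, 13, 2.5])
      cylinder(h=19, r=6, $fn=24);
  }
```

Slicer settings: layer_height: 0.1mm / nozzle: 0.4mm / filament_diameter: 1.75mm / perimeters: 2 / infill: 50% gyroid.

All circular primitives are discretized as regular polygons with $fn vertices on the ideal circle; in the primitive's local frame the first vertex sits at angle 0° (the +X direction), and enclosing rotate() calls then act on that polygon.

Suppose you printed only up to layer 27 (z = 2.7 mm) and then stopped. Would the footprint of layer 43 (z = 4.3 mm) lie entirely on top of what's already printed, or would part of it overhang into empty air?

Compare the two slices. At z = 2.7: the cube is present — its section is the full 26×11 rectangle (area 286.00 mm²); the r=6 cylinder at (12.5, 13) gives a regular 24-gon of circumradius 6 (constant along its height) (area = (24/2)·6.000²·sin(360°/24) = 111.81 mm²); Taking the union: the regions partially overlap — summed areas 397.81 mm² minus the doubly-counted overlap 32.49 mm² gives 365.32 mm² — area = 365.32 mm²; (whole slice rotated 30° about Z — lengths, areas and connectivity unchanged). At z = 4.3: the cube (footprint 26×11) is included at this height (area 286.00 mm²); the r=6 cylinder at (12.5, 13) contributes a regular 24-gon of circumradius 6 (area = (24/2)·6.000²·sin(360°/24) = 111.81 mm²); Taking the union: the regions partially overlap — summed areas 397.81 mm² minus the doubly-counted overlap 32.49 mm² gives 365.32 mm² — area = 365.32 mm²; (rotated 30° about Z; rotation is an isometry so areas/perimeters/island counts are preserved). Checking containment: the cross-section at z = 4.3 is a subset of the cross-section at z = 2.7.

entirely on top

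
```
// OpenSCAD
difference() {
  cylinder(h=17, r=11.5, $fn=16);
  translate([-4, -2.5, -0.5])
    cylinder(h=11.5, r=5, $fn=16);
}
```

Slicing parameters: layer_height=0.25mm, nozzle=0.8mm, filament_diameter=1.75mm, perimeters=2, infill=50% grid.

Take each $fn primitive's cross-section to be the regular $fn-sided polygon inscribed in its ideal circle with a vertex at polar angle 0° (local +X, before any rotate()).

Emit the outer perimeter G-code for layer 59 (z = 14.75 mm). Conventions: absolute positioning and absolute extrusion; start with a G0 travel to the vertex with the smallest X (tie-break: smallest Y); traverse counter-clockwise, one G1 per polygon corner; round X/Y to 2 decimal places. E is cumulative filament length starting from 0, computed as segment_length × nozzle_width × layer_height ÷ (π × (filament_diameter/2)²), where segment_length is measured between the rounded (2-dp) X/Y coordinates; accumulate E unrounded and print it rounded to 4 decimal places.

At z = 14.75 mm: the cylinder: section is a regular 16-gon, circumradius r=11.5; the cylinder at (-4, -2.5) does not reach this height (z outside [-0.5, 11]); After the difference (first − rest): none of the subtracted shapes is present at this height, so the r=11.5 cylinder is unchanged — 1 connected region. The outline is a single polygon with 16 vertices. Extrusion per mm of travel: 0.8 × 0.25 / (π × 0.875²) = 0.083150. Accumulating E over each segment gives final E = 5.9681.

G0 X-11.50 Y0.00 Z14.75
G1 X-10.62 Y-4.40 E0.3731
G1 X-8.13 Y-8.13 E0.7460
G1 X-4.40 Y-10.62 E1.1189
G1 X0.00 Y-11.50 E1.4920
G1 X4.40 Y-10.62 E1.8651
G1 X8.13 Y-8.13 E2.2380
G1 X10.62 Y-4.40 E2.6110
G1 X11.50 Y0.00 E2.9841
G1 X10.62 Y4.40 E3.3572
G1 X8.13 Y8.13 E3.7301
G1 X4.40 Y10.62 E4.1030
G1 X0.00 Y11.50 E4.4761
G1 X-4.40 Y10.62 E4.8492
G1 X-8.13 Y8.13 E5.2221
G1 X-10.62 Y4.40 E5.5950
G1 X-11.50 Y0.00 E5.9681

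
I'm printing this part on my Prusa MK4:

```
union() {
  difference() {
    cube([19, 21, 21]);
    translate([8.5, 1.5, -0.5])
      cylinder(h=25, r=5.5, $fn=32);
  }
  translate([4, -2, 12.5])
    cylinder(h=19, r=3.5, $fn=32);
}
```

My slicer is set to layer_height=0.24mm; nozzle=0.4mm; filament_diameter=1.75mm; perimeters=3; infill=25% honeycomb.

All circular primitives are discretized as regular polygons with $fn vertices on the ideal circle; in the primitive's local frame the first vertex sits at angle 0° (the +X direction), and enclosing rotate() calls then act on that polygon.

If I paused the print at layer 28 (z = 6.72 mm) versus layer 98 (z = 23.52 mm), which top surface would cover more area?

layer 28 (z = 6.72 mm)

Layer 28 (z = 6.72): the 19×21 cube contributes its full rectangle (area 399.00 mm²); the cylinder at (8.5, 1.5): section is a regular 32-gon, circumradius r=5.5 (area = (32/2)·5.500²·sin(360°/32) = 94.42 mm²); Subtracting the remaining from the first: starting from the 19×21 cube (399.00 mm²), the r=5.5 cylinder at (8.5, 1.5) partially overlaps it — only the 63.45 mm² overlap (of its 94.42 mm²) is removed, clipping the outline — area = 335.55 mm²; the cylinder at (4, -2) is absent (z outside [12.5, 31.5]); Taking the union: only that combined region is present, so the union is just that shape — area = 335.55 mm². So its area = 335.55 mm². Layer 98 (z = 23.52): the cube is absent (z outside [0, 21]); the cylinder at (8.5, 1.5): section is a regular 32-gon, circumradius r=5.5 (area = (32/2)·5.500²·sin(360°/32) = 94.42 mm²); Subtracting the remaining from the first: the first operand is absent here, so nothing remains; the r=3.5 cylinder at (4, -2) contributes a regular 32-gon of circumradius 3.5 (area = (32/2)·3.500²·sin(360°/32) = 38.24 mm²); Merging all regions: only the r=3.5 cylinder at (4, -2) is present, so the union is just that shape — area = 38.24 mm². So its area = 38.24 mm². Layer 28 is larger (335.55 vs 38.24 mm²).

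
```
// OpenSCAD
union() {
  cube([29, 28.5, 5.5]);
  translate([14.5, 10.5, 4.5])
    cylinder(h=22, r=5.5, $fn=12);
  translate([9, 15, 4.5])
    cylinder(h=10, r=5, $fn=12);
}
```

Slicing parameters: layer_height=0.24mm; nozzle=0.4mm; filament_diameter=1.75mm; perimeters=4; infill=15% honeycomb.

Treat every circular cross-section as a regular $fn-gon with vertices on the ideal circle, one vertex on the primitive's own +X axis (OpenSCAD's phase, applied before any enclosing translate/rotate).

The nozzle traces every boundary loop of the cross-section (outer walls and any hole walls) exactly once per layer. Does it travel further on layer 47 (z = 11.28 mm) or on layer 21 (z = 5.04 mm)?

Layer 47 (z = 11.28): the cube does not reach this height (z outside [0, 5.5]); the r=5.5 cylinder at (14.5, 10.5) contributes a regular 12-gon of circumradius 5.5 (perimeter = 2·12·5.500·sin(180°/12) = 34.16 mm); the cylinder at (9, 15): section is a regular 12-gon, circumradius r=5 (perimeter = 2·12·5.000·sin(180°/12) = 31.06 mm); Taking the union: the regions partially overlap (shared area 16.10 mm²), so the edge portions inside another operand are dropped and the merged outline is re-measured after clipping — boundary = 48.47 mm. So its perimeter = 48.47 mm. Layer 21 (z = 5.04): the 29×28.5 cube contributes its full rectangle (perimeter 115.00 mm); the r=5.5 cylinder at (14.5, 10.5) contributes a regular 12-gon of circumradius 5.5 (perimeter = 2·12·5.500·sin(180°/12) = 34.16 mm); the r=5 cylinder at (9, 15) gives a regular 12-gon of circumradius 5 (constant along its height) (perimeter = 2·12·5.000·sin(180°/12) = 31.06 mm); Merging all regions: the regions partially overlap (shared area 165.75 mm²), so the edge portions inside another operand are dropped and the merged outline is re-measured after clipping — boundary = 115.00 mm. So its perimeter = 115.00 mm. Layer 21 is larger (115.00 vs 48.47 mm).

layer 21 (z = 5.04 mm)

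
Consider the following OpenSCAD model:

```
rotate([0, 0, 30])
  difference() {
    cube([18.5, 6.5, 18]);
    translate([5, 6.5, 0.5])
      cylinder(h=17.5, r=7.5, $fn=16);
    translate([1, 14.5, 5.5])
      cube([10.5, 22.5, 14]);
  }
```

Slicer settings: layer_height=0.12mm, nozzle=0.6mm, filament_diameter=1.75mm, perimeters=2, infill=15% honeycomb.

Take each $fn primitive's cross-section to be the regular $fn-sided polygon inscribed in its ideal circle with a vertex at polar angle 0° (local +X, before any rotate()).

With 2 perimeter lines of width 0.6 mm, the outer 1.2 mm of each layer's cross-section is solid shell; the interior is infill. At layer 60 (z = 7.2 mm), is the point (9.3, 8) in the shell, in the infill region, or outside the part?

shell

At z = 7.2 mm: the cube (footprint 18.5×6.5) is included at this height; the r=7.5 cylinder at (5, 6.5) gives a regular 16-gon of circumradius 7.5 (constant along its height); the cube at (1, 14.5) (footprint 10.5×22.5) is included at this height; Taking the first minus the rest: starting from the 18.5×6.5 cube, the r=7.5 cylinder at (5, 6.5) partially overlaps it — only the 72.62 mm² overlap (of its 172.21 mm²) is removed, clipping the outline; the 10.5×22.5 cube at (1, 14.5) misses the remaining region (no effect) — 2 connected regions; (rotated 30° about Z; rotation is an isometry so areas/perimeters/island counts are preserved). Overall, the cross-section has 2 separate islands. Undo the 30° rotation: the query point maps to (12.054, 2.278) in the un-rotated model frame. The nearest boundary edge runs (10.30, 1.20)→(11.93, 3.63); distance from the point to it = 0.85 mm. (Shell/infill is judged within the island containing the point — the largest one.) The point is inside the cross-section, 0.85 mm from the nearest boundary — within the 1.2 mm shell band (2 × 0.6).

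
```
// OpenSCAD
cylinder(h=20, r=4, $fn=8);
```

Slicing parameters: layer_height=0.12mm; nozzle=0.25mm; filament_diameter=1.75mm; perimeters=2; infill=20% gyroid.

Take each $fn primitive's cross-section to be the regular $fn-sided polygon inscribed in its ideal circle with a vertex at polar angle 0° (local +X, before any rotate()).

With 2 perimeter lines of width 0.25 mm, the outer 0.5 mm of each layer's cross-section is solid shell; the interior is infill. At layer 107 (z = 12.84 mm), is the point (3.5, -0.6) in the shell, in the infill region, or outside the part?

shell

At z = 12.84 mm: the r=4 cylinder contributes a regular 8-gon of circumradius 4. Overall, the cross-section is a single solid region. The nearest boundary edge runs (2.83, -2.83)→(4.00, 0.00); distance from the point to it = 0.23 mm. The point is inside the cross-section, 0.23 mm from the nearest boundary — within the 0.5 mm shell band (2 × 0.25).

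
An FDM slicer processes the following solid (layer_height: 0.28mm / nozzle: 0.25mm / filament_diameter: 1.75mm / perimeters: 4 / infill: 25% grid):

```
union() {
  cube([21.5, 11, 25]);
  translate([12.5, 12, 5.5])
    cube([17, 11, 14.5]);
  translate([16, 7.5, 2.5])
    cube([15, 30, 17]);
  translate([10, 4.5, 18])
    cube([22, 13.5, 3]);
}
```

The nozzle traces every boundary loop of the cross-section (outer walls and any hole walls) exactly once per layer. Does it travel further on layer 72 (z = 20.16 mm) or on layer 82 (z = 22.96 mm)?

layer 72 (z = 20.16 mm)

Layer 72 (z = 20.16): the cube is present — its section is the full 21.5×11 rectangle (perimeter 65.00 mm); the cube at (12.5, 12) is not intersected at this z (z outside [5.5, 20]); the cube at (16, 7.5) does not reach this height (z outside [2.5, 19.5]); the cube at (10, 4.5) is present — its section is the full 22×13.5 rectangle (perimeter 71.00 mm); Taking the union: the regions partially overlap (shared area 74.75 mm²), so the edge portions inside another operand are dropped and the merged outline is re-measured after clipping — boundary = 100.00 mm. So its perimeter = 100.00 mm. Layer 82 (z = 22.96): the 21.5×11 cube contributes its full rectangle (perimeter 65.00 mm); the cube at (12.5, 12) is not intersected at this z (z outside [5.5, 20]); the cube at (16, 7.5) is not intersected at this z (z outside [2.5, 19.5]); the cube at (10, 4.5) is absent (z outside [18, 21]); Merging all regions: only the 21.5×11 cube is present, so the union is just that shape — boundary = 65.00 mm. So its perimeter = 65.00 mm. Layer 72 is larger (100.00 vs 65.00 mm).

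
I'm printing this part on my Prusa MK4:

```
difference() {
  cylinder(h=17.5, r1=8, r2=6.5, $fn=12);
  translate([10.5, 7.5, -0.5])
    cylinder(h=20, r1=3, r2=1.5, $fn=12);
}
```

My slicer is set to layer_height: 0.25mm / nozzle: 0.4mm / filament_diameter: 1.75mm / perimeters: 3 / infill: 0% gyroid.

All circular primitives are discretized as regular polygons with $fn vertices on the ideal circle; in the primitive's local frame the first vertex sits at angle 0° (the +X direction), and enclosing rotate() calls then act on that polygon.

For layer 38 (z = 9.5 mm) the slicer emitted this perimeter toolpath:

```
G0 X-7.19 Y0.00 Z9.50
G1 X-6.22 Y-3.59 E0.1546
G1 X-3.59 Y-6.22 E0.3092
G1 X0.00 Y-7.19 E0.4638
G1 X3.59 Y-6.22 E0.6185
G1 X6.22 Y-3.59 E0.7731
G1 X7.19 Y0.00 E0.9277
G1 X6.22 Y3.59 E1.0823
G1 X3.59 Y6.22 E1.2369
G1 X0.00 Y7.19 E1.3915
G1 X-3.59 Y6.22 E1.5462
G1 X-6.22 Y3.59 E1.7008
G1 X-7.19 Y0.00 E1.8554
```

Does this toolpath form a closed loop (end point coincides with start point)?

Start point (G0): (-7.19, 0.00). End point (last G1): the path returns to the start — closed.

yes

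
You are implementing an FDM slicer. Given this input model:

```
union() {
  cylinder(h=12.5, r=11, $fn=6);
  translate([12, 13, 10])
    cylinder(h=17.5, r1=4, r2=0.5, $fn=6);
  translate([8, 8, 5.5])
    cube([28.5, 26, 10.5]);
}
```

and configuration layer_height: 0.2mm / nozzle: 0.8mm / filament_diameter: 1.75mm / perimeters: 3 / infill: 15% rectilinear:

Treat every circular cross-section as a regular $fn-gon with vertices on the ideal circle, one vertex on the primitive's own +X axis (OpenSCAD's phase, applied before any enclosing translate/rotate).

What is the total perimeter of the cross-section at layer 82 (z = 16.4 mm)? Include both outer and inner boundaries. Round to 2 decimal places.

At z = 16.4 mm: the cylinder is absent (z outside [0, 12.5]); the cone at (12, 13) (r1=4→r2=0.5) has section circumradius 2.720 here — a regular 6-gon (perimeter = 2·6·2.720·sin(180°/6) = 16.32 mm); the cube at (8, 8) is not intersected at this z (z outside [5.5, 16]); Combining (union): only the cone at (12, 13) is present, so the union is just that shape — boundary = 16.32 mm. Overall, the cross-section is a single solid region. Total boundary length (outer) = 16.32 mm.

16.32 mm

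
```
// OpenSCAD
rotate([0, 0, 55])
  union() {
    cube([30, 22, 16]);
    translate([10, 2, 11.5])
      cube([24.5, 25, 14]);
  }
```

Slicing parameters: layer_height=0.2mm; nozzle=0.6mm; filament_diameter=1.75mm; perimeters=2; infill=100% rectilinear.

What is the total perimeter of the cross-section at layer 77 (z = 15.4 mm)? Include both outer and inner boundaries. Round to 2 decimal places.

At z = 15.4 mm: the cube is present — its section is the full 30×22 rectangle (perimeter 104.00 mm); the cube at (10, 2) (footprint 24.5×25) is included at this height (perimeter 99.00 mm); Merging all regions: the regions partially overlap (shared area 400.00 mm²), so the edge portions inside another operand are dropped and the merged outline is re-measured after clipping — boundary = 123.00 mm; (rotated 55° about Z; rotation is an isometry so areas/perimeters/island counts are preserved). Overall, the cross-section is a single solid region. Total boundary length (outer) = 123.00 mm.

123.00 mm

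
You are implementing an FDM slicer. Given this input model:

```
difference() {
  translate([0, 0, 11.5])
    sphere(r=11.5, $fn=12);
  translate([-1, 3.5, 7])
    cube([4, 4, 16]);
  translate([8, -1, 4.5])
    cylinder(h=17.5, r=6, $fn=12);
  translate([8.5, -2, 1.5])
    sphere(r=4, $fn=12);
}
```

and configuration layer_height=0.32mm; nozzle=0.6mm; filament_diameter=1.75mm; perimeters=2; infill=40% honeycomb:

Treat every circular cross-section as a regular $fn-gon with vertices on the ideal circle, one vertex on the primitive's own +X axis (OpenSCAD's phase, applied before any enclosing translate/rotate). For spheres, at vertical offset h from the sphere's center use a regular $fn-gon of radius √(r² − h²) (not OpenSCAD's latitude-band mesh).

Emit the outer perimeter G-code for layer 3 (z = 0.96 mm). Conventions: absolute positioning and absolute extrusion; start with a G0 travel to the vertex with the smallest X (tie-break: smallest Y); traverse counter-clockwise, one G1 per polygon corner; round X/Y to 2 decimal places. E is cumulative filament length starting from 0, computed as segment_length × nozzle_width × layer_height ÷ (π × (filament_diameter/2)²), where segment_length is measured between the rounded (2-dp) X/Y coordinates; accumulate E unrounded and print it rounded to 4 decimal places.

At z = 0.96 mm: the r=11.5 sphere slices to a regular 12-gon of circumradius 4.600 (√(r²−h²) with h=10.54 from center); the cube at (-1, 3.5) is absent (z outside [7, 23]); the cylinder at (8, -1) is not intersected at this z (z outside [4.5, 22]); the r=4 sphere at (8.5, -2) contributes a regular 12-gon of circumradius √(4²−0.54²) = 3.963; Subtracting the remaining from the first: starting from the r=11.5 sphere, the r=4 sphere at (8.5, -2) misses the remaining region (no effect) — 1 connected region. The outline is a single polygon with 12 vertices. Extrusion per mm of travel: 0.6 × 0.32 / (π × 0.875²) = 0.079824. Accumulating E over each segment gives final E = 2.2798.

G0 X-4.60 Y0.00 Z0.96
G1 X-3.98 Y-2.30 E0.1901
G1 X-2.30 Y-3.98 E0.3798
G1 X0.00 Y-4.60 E0.5700
G1 X2.30 Y-3.98 E0.7601
G1 X3.98 Y-2.30 E0.9498
G1 X4.60 Y0.00 E1.1399
G1 X3.98 Y2.30 E1.3301
G1 X2.30 Y3.98 E1.5197
G1 X0.00 Y4.60 E1.7099
G1 X-2.30 Y3.98 E1.9000
G1 X-3.98 Y2.30 E2.0897
G1 X-4.60 Y0.00 E2.2798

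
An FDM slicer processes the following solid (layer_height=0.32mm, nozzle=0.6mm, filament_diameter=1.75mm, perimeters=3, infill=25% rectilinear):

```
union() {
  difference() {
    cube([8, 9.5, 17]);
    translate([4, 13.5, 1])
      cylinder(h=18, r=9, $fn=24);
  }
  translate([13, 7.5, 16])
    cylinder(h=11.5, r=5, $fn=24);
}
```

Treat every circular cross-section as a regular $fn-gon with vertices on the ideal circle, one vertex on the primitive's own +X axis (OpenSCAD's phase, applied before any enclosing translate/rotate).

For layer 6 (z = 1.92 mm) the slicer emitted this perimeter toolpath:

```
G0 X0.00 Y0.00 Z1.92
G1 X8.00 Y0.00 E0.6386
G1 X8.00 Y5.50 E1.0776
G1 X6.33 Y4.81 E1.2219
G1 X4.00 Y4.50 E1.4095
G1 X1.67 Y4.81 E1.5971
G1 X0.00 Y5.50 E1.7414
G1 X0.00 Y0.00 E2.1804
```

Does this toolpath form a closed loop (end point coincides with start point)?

Start point (G0): (0.00, 0.00). End point (last G1): the path returns to the start — closed.

yes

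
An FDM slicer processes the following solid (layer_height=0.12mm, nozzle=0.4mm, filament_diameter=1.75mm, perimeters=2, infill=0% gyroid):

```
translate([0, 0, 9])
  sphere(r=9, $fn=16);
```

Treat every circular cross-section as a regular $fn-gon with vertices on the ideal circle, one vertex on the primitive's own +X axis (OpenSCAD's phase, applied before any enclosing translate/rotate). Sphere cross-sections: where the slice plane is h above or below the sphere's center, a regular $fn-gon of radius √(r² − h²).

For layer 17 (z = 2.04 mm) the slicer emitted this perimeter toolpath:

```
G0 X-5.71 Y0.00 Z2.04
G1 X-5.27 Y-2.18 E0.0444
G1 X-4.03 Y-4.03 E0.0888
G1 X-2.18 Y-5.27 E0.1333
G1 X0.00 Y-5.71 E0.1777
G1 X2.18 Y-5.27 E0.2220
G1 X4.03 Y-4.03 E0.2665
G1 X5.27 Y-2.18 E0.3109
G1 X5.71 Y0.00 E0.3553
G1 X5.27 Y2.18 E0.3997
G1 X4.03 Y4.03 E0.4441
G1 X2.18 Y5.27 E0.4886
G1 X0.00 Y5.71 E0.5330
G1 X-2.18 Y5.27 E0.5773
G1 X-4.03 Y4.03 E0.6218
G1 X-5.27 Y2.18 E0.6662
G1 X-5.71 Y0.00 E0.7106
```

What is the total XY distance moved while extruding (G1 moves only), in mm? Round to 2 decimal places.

35.61 mm

Sum the Euclidean lengths of each G1 segment: total = 35.61 mm.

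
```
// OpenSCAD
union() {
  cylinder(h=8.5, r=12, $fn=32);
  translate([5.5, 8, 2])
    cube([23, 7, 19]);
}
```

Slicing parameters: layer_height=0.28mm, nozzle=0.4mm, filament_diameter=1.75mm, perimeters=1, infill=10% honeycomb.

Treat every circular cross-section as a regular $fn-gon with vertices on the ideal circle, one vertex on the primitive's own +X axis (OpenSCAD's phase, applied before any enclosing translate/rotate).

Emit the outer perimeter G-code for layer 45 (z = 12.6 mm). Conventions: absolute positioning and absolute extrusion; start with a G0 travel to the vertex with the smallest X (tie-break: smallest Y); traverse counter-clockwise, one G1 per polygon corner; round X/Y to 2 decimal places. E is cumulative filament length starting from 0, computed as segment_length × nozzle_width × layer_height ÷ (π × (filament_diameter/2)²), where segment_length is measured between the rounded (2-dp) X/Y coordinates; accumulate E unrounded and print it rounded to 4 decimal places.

G0 X5.50 Y8.00 Z12.60
G1 X28.50 Y8.00 E1.0710
G1 X28.50 Y15.00 E1.3969
G1 X5.50 Y15.00 E2.4679
G1 X5.50 Y8.00 E2.7939

At z = 12.6 mm: the cylinder is not intersected at this z (z outside [0, 8.5]); the 23×7 cube at (5.5, 8) contributes its full rectangle; Taking the union: only the 23×7 cube at (5.5, 8) is present, so the union is just that shape — 1 connected region. The outline is a single polygon with 4 vertices. Extrusion per mm of travel: 0.4 × 0.28 / (π × 0.875²) = 0.046564. Accumulating E over each segment gives final E = 2.7939.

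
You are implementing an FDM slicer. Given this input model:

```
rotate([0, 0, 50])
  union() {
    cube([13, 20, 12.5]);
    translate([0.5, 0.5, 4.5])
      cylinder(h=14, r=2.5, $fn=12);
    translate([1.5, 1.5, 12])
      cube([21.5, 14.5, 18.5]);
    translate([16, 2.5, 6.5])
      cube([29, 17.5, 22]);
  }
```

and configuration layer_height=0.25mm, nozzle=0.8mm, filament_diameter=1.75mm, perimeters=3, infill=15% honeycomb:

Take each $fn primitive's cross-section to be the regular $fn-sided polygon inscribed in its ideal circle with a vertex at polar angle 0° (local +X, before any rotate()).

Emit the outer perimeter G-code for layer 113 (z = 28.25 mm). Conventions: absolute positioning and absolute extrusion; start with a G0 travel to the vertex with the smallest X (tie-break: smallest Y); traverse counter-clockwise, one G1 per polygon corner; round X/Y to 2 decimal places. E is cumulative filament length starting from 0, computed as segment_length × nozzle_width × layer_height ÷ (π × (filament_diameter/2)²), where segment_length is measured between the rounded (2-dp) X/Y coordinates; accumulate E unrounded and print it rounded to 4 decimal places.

At z = 28.25 mm: the cube is not intersected at this z (z outside [0, 12.5]); the cylinder at (0.5, 0.5) is not intersected at this z (z outside [4.5, 18.5]); the cube at (1.5, 1.5) (footprint 21.5×14.5) is included at this height; the cube at (16, 2.5) is present — its section is the full 29×17.5 rectangle; Merging all regions: the regions partially overlap (shared area 94.50 mm²), so overlapping operands fuse into one piece — 1 connected region; (whole slice rotated 50° about Z — lengths, areas and connectivity unchanged). The outline is a single polygon with 8 vertices. Extrusion per mm of travel: 0.8 × 0.25 / (π × 0.875²) = 0.083150. Accumulating E over each segment gives final E = 10.3122.

G0 X-11.29 Y11.43 Z28.25
G1 X-0.18 Y2.11 E1.2058
G1 X13.64 Y18.58 E2.9935
G1 X12.87 Y19.23 E3.0773
G1 X27.01 Y36.08 E4.9064
G1 X13.60 Y47.33 E6.3618
G1 X-5.04 Y25.11 E8.7735
G1 X-1.97 Y22.54 E9.1064
G1 X-11.29 Y11.43 E10.3122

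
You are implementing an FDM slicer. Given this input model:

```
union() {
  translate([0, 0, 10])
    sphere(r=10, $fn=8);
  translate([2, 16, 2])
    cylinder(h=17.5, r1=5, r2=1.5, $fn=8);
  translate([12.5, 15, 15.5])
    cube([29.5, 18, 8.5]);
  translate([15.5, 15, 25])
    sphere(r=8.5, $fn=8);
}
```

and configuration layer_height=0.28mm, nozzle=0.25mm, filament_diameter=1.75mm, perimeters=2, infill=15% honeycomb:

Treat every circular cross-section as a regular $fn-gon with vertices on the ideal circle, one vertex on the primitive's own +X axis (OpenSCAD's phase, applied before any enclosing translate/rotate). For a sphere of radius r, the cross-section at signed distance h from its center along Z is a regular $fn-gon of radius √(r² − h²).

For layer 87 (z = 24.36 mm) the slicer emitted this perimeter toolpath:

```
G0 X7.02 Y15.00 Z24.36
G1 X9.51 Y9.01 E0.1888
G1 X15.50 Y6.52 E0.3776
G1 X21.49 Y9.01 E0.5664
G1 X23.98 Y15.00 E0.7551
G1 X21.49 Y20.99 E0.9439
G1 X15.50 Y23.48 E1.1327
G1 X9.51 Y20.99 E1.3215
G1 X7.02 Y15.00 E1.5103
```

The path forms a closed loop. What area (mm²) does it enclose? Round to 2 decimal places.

Apply the shoelace formula to the sequence of (X, Y) vertices; enclosed area = 203.18 mm².

203.18 mm²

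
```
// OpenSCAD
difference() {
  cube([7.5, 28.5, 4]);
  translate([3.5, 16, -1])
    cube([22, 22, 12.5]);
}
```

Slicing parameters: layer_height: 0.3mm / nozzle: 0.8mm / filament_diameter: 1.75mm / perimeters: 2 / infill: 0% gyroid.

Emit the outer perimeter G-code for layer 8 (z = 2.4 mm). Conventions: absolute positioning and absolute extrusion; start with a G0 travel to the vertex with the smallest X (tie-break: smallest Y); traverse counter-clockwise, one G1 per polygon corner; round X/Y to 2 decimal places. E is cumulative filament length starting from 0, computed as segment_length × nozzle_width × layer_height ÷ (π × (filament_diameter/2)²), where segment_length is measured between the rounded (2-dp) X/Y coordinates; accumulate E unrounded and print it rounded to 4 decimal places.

At z = 2.4 mm: the cube (footprint 7.5×28.5) is included at this height; the 22×22 cube at (3.5, 16) contributes its full rectangle; Taking the first minus the rest: starting from the 7.5×28.5 cube, the 22×22 cube at (3.5, 16) partially overlaps it — only the 50.00 mm² overlap (of its 484.00 mm²) is removed, clipping the outline — 1 connected region. The outline is a single polygon with 6 vertices. Extrusion per mm of travel: 0.8 × 0.3 / (π × 0.875²) = 0.099780. Accumulating E over each segment gives final E = 7.1842.

G0 X0.00 Y0.00 Z2.40
G1 X7.50 Y0.00 E0.7484
G1 X7.50 Y16.00 E2.3448
G1 X3.50 Y16.00 E2.7440
G1 X3.50 Y28.50 E3.9912
G1 X0.00 Y28.50 E4.3404
G1 X0.00 Y0.00 E7.1842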